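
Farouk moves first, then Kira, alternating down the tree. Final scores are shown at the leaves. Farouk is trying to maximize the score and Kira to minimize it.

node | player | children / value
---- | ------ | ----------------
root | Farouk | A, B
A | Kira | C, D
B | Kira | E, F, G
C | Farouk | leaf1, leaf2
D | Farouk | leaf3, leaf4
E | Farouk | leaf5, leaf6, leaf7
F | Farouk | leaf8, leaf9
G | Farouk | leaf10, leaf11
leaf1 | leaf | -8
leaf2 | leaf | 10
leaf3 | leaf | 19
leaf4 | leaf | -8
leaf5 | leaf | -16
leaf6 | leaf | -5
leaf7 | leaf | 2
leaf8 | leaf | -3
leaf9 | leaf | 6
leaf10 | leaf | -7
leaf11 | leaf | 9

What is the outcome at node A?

10

C (Farouk): max(-8, 10) = 10
D (Farouk): max(19, -8) = 19
A (Kira): min(10, 19) = 10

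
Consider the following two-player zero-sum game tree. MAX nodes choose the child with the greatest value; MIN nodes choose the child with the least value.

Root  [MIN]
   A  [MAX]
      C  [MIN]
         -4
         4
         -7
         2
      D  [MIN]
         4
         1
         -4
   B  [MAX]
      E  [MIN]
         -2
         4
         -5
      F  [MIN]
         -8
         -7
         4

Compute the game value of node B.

E (MIN): min(-2, 4, -5) = -5
F (MIN): min(-8, -7, 4) = -8
B (MAX): max(-5, -8) = -5

-5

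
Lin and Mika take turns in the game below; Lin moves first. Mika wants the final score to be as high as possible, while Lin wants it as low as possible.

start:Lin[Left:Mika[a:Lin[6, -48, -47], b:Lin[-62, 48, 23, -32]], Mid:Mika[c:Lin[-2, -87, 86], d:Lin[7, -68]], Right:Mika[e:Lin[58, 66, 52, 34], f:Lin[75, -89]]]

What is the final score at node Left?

-48

a (Lin): min(6, -48, -47) = -48
b (Lin): min(-62, 48, 23, -32) = -62
Left (Mika): max(-48, -62) = -48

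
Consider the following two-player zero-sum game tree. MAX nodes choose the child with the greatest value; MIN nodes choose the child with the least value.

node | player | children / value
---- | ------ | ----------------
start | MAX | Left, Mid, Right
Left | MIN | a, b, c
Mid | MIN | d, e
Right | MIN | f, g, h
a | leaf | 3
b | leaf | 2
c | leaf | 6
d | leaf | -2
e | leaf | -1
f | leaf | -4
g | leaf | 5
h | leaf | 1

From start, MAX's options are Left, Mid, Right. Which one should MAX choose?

Left

Left (MIN): min(3, 2, 6) = 2
Mid (MIN): min(-2, -1) = -2
Right (MIN): min(-4, 5, 1) = -4
start (MAX): max(2, -2, -4) = 2
MAX at start wants the highest of {Left=2, Mid=-2, Right=-4}, so chooses Left.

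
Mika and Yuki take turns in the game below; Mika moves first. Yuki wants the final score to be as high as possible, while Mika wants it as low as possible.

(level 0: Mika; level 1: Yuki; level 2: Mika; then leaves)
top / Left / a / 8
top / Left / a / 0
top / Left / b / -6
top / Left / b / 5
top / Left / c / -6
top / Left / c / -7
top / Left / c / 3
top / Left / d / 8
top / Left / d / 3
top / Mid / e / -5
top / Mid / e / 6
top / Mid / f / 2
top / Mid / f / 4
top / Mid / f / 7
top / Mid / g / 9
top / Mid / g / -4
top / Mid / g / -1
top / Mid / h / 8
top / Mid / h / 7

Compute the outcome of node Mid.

7

e (Mika): min(-5, 6) = -5
f (Mika): min(2, 4, 7) = 2
g (Mika): min(9, -4, -1) = -4
h (Mika): min(8, 7) = 7
Mid (Yuki): max(-5, 2, -4, 7) = 7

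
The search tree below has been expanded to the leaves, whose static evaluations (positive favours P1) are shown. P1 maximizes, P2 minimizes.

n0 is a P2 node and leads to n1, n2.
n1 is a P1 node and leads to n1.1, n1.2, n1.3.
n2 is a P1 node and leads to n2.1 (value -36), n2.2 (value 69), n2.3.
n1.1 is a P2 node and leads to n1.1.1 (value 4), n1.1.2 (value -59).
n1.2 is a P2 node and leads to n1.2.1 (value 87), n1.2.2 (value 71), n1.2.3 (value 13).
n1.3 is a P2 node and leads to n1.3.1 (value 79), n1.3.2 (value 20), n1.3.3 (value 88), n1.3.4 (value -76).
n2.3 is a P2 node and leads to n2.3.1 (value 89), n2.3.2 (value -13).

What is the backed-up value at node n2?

69

n2.3 (P2): min(89, -13) = -13
n2 (P1): max(-36, 69, -13) = 69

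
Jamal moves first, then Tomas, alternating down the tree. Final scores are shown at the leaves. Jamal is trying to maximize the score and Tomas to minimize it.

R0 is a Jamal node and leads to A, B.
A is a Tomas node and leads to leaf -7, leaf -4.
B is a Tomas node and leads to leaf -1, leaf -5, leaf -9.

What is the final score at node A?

-7

A (Tomas): min(-7, -4) = -7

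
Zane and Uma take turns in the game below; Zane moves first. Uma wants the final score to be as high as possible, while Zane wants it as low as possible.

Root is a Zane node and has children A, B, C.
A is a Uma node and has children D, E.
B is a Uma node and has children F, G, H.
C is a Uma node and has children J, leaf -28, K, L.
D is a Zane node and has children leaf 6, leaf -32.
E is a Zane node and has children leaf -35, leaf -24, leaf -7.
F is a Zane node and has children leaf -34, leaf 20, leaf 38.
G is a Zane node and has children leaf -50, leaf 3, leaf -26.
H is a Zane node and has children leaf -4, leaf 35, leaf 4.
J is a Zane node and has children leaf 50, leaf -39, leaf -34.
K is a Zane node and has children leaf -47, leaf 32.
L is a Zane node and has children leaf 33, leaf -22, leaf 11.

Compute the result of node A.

D (Zane): min(6, -32) = -32
E (Zane): min(-35, -24, -7) = -35
A (Uma): max(-32, -35) = -32

-32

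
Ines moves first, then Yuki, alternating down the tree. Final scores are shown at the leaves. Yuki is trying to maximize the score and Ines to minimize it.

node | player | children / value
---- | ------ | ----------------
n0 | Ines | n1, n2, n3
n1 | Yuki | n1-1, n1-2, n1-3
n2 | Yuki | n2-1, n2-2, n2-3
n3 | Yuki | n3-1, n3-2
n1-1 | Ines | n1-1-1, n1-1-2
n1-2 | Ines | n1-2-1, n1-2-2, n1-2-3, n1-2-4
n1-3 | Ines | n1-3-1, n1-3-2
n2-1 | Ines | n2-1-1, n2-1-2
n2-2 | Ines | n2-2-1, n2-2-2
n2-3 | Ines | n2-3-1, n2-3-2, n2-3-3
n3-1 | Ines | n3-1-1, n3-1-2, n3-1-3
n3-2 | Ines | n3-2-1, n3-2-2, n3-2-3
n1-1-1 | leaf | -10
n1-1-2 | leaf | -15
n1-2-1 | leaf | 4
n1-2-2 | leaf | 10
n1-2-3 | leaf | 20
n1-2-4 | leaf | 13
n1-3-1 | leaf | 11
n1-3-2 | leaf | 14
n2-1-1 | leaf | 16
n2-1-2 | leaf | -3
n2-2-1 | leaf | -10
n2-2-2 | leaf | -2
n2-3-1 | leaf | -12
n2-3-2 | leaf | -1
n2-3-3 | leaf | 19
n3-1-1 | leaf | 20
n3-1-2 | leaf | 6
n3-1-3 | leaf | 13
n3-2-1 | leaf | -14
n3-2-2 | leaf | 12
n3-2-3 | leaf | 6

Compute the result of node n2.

n2-1 (Ines): min(16, -3) = -3
n2-2 (Ines): min(-10, -2) = -10
n2-3 (Ines): min(-12, -1, 19) = -12
n2 (Yuki): max(-3, -10, -12) = -3

-3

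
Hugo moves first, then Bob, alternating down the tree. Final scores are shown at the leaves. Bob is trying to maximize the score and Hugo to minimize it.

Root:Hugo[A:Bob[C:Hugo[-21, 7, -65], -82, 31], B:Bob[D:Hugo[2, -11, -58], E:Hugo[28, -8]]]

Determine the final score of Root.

C (Hugo): min(-21, 7, -65) = -65
A (Bob): max(-65, -82, 31) = 31
D (Hugo): min(2, -11, -58) = -58
E (Hugo): min(28, -8) = -8
B (Bob): max(-58, -8) = -8
Root (Hugo): min(31, -8) = -8

-8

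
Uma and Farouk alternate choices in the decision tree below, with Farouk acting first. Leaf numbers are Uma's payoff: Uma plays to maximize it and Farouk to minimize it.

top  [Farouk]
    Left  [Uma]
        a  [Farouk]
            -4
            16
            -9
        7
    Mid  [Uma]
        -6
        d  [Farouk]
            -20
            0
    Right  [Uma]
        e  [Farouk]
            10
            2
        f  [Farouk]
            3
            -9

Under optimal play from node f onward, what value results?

f (Farouk): min(3, -9) = -9

-9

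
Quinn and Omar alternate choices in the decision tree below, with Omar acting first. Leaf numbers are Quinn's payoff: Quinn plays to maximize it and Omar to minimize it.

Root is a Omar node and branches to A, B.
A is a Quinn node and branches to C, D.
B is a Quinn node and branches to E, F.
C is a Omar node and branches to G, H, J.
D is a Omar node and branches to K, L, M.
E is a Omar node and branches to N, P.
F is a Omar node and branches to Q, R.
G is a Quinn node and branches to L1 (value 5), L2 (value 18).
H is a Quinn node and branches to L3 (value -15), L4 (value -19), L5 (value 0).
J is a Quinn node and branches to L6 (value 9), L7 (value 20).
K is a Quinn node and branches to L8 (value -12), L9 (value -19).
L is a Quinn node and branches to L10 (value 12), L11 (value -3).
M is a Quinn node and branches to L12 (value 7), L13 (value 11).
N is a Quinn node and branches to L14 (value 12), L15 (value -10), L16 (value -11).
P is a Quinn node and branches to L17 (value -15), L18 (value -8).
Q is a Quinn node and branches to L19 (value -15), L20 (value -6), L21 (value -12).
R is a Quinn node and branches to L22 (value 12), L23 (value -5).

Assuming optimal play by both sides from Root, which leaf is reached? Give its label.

G (Quinn): max(5, 18) = 18
H (Quinn): max(-15, -19, 0) = 0
J (Quinn): max(9, 20) = 20
C (Omar): min(18, 0, 20) = 0
K (Quinn): max(-12, -19) = -12
L (Quinn): max(12, -3) = 12
M (Quinn): max(7, 11) = 11
D (Omar): min(-12, 12, 11) = -12
A (Quinn): max(0, -12) = 0
N (Quinn): max(12, -10, -11) = 12
P (Quinn): max(-15, -8) = -8
E (Omar): min(12, -8) = -8
Q (Quinn): max(-15, -6, -12) = -6
R (Quinn): max(12, -5) = 12
F (Omar): min(-6, 12) = -6
B (Quinn): max(-8, -6) = -6
Root (Omar): min(0, -6) = -6
At Root, Omar picks B (lowest: -6).
At B, Quinn picks F (highest: -6).
At F, Omar picks Q (lowest: -6).
At Q, Quinn picks L20 (highest: -6).
Terminal value -6.

L20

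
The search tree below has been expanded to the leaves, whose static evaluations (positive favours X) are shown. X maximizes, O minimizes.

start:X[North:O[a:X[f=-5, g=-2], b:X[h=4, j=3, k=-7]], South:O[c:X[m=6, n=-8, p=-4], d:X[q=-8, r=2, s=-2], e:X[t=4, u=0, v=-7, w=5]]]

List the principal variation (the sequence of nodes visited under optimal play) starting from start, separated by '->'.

a (X): max(-5, -2) = -2
b (X): max(4, 3, -7) = 4
North (O): min(-2, 4) = -2
c (X): max(6, -8, -4) = 6
d (X): max(-8, 2, -2) = 2
e (X): max(4, 0, -7, 5) = 5
South (O): min(6, 2, 5) = 2
start (X): max(-2, 2) = 2
At start, X picks South (highest: 2).
At South, O picks d (lowest: 2).
At d, X picks r (highest: 2).
Terminal value 2.

start -> South -> d -> r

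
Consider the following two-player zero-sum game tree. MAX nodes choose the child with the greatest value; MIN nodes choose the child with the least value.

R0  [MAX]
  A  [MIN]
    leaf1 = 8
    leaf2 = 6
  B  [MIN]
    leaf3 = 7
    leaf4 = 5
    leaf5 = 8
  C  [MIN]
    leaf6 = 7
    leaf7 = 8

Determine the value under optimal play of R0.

A (MIN): min(8, 6) = 6
B (MIN): min(7, 5, 8) = 5
C (MIN): min(7, 8) = 7
R0 (MAX): max(6, 5, 7) = 7

7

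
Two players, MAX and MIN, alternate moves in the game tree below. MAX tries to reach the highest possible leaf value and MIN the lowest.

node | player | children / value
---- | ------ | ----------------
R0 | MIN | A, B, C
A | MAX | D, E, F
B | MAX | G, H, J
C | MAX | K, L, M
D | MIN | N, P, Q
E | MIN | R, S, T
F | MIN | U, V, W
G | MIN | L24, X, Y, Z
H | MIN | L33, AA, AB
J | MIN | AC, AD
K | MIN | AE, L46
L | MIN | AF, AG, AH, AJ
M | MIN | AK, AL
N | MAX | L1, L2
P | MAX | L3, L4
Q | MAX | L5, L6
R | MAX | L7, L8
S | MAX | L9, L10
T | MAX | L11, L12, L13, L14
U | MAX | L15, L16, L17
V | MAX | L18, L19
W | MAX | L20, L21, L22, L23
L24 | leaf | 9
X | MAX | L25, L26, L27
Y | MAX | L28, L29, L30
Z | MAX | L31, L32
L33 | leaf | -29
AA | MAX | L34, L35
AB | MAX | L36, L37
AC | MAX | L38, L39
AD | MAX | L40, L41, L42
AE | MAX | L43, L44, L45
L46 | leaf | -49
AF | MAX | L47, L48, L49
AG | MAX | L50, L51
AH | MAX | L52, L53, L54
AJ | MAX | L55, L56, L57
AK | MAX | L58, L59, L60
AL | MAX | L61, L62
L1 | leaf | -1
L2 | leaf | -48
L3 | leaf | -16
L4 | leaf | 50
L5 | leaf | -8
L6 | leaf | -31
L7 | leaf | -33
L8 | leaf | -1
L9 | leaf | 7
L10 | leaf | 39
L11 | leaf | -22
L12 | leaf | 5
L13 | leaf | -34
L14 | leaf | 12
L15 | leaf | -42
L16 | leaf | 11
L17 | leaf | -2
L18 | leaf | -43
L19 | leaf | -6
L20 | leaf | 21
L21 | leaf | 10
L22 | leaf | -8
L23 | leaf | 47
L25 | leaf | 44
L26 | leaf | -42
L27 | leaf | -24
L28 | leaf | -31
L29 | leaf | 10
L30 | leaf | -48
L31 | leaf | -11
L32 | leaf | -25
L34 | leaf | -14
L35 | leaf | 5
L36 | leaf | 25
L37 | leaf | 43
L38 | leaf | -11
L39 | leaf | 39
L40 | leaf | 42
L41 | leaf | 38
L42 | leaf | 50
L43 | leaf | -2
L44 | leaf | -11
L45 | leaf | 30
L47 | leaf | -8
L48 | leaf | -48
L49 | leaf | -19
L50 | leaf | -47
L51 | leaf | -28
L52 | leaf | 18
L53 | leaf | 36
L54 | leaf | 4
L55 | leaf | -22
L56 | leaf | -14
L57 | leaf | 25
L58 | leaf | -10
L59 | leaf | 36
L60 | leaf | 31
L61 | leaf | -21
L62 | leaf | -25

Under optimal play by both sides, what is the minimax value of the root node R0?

-21

N (MAX): max(-1, -48) = -1
P (MAX): max(-16, 50) = 50
Q (MAX): max(-8, -31) = -8
D (MIN): min(-1, 50, -8) = -8
R (MAX): max(-33, -1) = -1
S (MAX): max(7, 39) = 39
T (MAX): max(-22, 5, -34, 12) = 12
E (MIN): min(-1, 39, 12) = -1
U (MAX): max(-42, 11, -2) = 11
V (MAX): max(-43, -6) = -6
W (MAX): max(21, 10, -8, 47) = 47
F (MIN): min(11, -6, 47) = -6
A (MAX): max(-8, -1, -6) = -1
X (MAX): max(44, -42, -24) = 44
Y (MAX): max(-31, 10, -48) = 10
Z (MAX): max(-11, -25) = -11
G (MIN): min(9, 44, 10, -11) = -11
AA (MAX): max(-14, 5) = 5
AB (MAX): max(25, 43) = 43
H (MIN): min(-29, 5, 43) = -29
AC (MAX): max(-11, 39) = 39
AD (MAX): max(42, 38, 50) = 50
J (MIN): min(39, 50) = 39
B (MAX): max(-11, -29, 39) = 39
AE (MAX): max(-2, -11, 30) = 30
K (MIN): min(30, -49) = -49
AF (MAX): max(-8, -48, -19) = -8
AG (MAX): max(-47, -28) = -28
AH (MAX): max(18, 36, 4) = 36
AJ (MAX): max(-22, -14, 25) = 25
L (MIN): min(-8, -28, 36, 25) = -28
AK (MAX): max(-10, 36, 31) = 36
AL (MAX): max(-21, -25) = -21
M (MIN): min(36, -21) = -21
C (MAX): max(-49, -28, -21) = -21
R0 (MIN): min(-1, 39, -21) = -21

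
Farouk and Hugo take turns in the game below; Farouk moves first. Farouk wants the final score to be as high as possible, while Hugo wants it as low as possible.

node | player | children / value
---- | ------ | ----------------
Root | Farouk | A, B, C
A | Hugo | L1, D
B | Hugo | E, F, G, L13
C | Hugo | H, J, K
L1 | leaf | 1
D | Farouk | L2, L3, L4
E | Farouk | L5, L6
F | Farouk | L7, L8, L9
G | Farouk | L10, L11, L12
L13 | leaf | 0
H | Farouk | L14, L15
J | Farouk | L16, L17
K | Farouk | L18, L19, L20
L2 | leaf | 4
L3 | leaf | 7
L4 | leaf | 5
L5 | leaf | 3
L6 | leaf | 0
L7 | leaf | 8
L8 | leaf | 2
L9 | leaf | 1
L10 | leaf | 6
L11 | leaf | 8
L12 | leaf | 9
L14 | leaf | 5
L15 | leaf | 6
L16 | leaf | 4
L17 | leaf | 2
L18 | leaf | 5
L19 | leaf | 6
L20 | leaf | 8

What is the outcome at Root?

D (Farouk): max(4, 7, 5) = 7
A (Hugo): min(1, 7) = 1
E (Farouk): max(3, 0) = 3
F (Farouk): max(8, 2, 1) = 8
G (Farouk): max(6, 8, 9) = 9
B (Hugo): min(3, 8, 9, 0) = 0
H (Farouk): max(5, 6) = 6
J (Farouk): max(4, 2) = 4
K (Farouk): max(5, 6, 8) = 8
C (Hugo): min(6, 4, 8) = 4
Root (Farouk): max(1, 0, 4) = 4

4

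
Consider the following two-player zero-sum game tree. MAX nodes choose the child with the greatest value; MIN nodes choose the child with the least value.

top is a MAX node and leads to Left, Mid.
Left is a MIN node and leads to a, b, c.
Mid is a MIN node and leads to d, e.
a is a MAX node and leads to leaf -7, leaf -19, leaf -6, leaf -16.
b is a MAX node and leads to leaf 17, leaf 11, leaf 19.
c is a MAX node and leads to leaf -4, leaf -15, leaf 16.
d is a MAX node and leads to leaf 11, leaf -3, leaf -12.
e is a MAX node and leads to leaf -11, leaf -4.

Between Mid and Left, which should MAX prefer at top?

d (MAX): max(11, -3, -12) = 11
e (MAX): max(-11, -4) = -4
Mid (MIN): min(11, -4) = -4
a (MAX): max(-7, -19, -6, -16) = -6
b (MAX): max(17, 11, 19) = 19
c (MAX): max(-4, -15, 16) = 16
Left (MIN): min(-6, 19, 16) = -6
MAX prefers the higher value; Mid=-4, Left=-6. Mid is better since -4 > -6.

Mid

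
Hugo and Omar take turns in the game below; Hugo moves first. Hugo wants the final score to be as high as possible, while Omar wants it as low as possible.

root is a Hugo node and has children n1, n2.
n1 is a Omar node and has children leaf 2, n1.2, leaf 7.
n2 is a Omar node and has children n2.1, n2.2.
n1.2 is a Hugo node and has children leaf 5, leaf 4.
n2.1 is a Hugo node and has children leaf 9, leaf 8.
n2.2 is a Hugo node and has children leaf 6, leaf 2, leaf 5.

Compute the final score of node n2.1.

n2.1 (Hugo): max(9, 8) = 9

9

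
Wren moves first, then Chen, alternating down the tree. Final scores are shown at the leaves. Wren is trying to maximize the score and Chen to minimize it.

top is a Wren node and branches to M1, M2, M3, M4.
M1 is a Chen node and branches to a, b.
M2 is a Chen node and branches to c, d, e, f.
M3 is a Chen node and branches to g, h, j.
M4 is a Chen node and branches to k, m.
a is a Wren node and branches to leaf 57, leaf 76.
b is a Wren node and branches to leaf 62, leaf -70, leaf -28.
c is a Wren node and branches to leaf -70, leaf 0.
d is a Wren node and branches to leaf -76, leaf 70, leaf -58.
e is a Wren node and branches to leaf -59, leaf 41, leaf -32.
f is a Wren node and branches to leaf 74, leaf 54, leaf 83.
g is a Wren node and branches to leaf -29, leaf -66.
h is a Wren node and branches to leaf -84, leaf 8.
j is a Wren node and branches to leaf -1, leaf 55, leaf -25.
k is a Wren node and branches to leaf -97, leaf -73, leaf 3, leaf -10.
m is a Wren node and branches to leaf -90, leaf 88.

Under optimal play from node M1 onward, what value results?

a (Wren): max(57, 76) = 76
b (Wren): max(62, -70, -28) = 62
M1 (Chen): min(76, 62) = 62

62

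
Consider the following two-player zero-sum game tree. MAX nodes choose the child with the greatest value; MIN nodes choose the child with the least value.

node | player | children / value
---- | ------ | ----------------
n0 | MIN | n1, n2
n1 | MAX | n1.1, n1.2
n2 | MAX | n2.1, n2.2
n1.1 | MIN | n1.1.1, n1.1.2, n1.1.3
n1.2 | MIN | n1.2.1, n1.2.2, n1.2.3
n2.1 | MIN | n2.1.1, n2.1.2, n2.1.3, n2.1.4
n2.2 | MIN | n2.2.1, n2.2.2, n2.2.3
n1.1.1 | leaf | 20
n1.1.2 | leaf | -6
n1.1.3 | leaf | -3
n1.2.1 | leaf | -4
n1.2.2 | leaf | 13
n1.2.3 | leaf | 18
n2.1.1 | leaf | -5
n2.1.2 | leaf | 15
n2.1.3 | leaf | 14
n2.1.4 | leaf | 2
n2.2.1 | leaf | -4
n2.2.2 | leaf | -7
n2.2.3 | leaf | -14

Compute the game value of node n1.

-4

n1.1 (MIN): min(20, -6, -3) = -6
n1.2 (MIN): min(-4, 13, 18) = -4
n1 (MAX): max(-6, -4) = -4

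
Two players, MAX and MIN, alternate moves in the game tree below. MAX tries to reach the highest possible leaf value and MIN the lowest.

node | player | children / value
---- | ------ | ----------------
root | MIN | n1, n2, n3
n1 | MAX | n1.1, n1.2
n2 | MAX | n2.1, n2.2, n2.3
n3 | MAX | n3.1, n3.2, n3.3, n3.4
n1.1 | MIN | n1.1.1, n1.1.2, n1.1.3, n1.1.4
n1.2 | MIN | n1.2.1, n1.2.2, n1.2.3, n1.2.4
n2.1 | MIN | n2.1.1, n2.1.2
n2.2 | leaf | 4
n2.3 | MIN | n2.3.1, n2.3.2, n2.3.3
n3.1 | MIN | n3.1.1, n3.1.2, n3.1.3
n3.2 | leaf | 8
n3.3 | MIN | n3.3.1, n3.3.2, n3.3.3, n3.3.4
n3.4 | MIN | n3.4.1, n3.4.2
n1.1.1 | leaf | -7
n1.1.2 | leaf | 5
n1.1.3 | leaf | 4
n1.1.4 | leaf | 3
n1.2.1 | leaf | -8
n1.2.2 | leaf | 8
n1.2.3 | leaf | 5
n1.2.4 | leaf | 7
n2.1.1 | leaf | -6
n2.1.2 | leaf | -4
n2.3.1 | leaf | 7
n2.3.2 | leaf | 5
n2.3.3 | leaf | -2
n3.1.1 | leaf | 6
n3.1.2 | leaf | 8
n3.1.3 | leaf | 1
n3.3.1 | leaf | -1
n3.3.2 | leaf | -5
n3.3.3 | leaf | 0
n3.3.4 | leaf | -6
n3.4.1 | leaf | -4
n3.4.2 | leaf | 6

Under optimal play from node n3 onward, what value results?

n3.1 (MIN): min(6, 8, 1) = 1
n3.3 (MIN): min(-1, -5, 0, -6) = -6
n3.4 (MIN): min(-4, 6) = -4
n3 (MAX): max(1, 8, -6, -4) = 8

8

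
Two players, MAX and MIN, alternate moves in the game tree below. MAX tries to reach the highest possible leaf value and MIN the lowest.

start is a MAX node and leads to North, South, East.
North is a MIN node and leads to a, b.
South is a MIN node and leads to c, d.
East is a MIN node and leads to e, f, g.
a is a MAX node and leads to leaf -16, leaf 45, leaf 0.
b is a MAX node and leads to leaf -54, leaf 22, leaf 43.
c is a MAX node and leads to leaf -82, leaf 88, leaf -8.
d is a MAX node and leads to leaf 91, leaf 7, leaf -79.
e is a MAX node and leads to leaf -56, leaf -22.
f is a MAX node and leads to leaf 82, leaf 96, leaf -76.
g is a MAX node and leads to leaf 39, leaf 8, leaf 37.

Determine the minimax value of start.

88

a (MAX): max(-16, 45, 0) = 45
b (MAX): max(-54, 22, 43) = 43
North (MIN): min(45, 43) = 43
c (MAX): max(-82, 88, -8) = 88
d (MAX): max(91, 7, -79) = 91
South (MIN): min(88, 91) = 88
e (MAX): max(-56, -22) = -22
f (MAX): max(82, 96, -76) = 96
g (MAX): max(39, 8, 37) = 39
East (MIN): min(-22, 96, 39) = -22
start (MAX): max(43, 88, -22) = 88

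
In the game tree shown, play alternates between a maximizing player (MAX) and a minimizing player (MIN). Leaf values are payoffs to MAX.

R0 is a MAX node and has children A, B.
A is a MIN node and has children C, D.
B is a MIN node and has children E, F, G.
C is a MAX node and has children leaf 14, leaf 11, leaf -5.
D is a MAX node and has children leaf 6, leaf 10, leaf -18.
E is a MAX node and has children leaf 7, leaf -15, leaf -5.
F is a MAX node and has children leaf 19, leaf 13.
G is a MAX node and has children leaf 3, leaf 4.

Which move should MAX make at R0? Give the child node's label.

C (MAX): max(14, 11, -5) = 14
D (MAX): max(6, 10, -18) = 10
A (MIN): min(14, 10) = 10
E (MAX): max(7, -15, -5) = 7
F (MAX): max(19, 13) = 19
G (MAX): max(3, 4) = 4
B (MIN): min(7, 19, 4) = 4
R0 (MAX): max(10, 4) = 10
MAX at R0 wants the highest of {A=10, B=4}, so chooses A.

A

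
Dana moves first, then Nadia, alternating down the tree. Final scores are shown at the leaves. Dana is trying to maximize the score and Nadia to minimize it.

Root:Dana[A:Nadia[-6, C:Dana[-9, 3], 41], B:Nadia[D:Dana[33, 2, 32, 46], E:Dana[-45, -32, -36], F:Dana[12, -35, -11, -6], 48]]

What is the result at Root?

C (Dana): max(-9, 3) = 3
A (Nadia): min(-6, 3, 41) = -6
D (Dana): max(33, 2, 32, 46) = 46
E (Dana): max(-45, -32, -36) = -32
F (Dana): max(12, -35, -11, -6) = 12
B (Nadia): min(46, -32, 12, 48) = -32
Root (Dana): max(-6, -32) = -6

-6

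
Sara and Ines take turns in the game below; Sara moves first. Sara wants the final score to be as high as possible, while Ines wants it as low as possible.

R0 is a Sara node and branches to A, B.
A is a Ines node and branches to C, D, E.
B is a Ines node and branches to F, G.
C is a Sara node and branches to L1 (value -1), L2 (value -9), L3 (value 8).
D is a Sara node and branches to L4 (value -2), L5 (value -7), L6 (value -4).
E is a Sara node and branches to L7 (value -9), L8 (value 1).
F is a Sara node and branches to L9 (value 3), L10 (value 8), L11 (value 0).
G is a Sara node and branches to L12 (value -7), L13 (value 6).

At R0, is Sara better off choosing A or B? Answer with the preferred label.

C (Sara): max(-1, -9, 8) = 8
D (Sara): max(-2, -7, -4) = -2
E (Sara): max(-9, 1) = 1
A (Ines): min(8, -2, 1) = -2
F (Sara): max(3, 8, 0) = 8
G (Sara): max(-7, 6) = 6
B (Ines): min(8, 6) = 6
Sara prefers the higher value; A=-2, B=6. B is better since 6 > -2.

B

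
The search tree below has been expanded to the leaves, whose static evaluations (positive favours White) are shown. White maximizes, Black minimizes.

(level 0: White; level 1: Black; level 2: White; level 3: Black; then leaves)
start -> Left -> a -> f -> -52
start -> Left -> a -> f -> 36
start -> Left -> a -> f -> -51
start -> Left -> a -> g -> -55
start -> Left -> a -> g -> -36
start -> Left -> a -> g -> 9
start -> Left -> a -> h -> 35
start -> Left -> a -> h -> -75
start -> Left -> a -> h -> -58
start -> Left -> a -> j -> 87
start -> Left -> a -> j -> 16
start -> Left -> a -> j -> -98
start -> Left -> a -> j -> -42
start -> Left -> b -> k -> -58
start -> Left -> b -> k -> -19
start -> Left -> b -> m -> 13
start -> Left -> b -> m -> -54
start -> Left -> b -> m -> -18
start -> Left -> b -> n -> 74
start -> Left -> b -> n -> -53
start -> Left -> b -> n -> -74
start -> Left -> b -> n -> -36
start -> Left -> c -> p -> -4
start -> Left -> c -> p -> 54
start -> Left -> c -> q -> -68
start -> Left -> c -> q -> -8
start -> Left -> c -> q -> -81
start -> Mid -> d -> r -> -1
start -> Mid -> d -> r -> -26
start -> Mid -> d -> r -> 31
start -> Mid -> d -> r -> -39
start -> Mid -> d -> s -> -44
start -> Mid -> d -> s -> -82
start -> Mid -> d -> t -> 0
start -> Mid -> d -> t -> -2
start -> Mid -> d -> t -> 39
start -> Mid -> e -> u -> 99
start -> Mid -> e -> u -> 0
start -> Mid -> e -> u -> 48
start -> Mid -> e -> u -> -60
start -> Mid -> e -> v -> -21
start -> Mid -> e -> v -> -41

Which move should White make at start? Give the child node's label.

f (Black): min(-52, 36, -51) = -52
g (Black): min(-55, -36, 9) = -55
h (Black): min(35, -75, -58) = -75
j (Black): min(87, 16, -98, -42) = -98
a (White): max(-52, -55, -75, -98) = -52
k (Black): min(-58, -19) = -58
m (Black): min(13, -54, -18) = -54
n (Black): min(74, -53, -74, -36) = -74
b (White): max(-58, -54, -74) = -54
p (Black): min(-4, 54) = -4
q (Black): min(-68, -8, -81) = -81
c (White): max(-4, -81) = -4
Left (Black): min(-52, -54, -4) = -54
r (Black): min(-1, -26, 31, -39) = -39
s (Black): min(-44, -82) = -82
t (Black): min(0, -2, 39) = -2
d (White): max(-39, -82, -2) = -2
u (Black): min(99, 0, 48, -60) = -60
v (Black): min(-21, -41) = -41
e (White): max(-60, -41) = -41
Mid (Black): min(-2, -41) = -41
start (White): max(-54, -41) = -41
White at start wants the highest of {Left=-54, Mid=-41}, so chooses Mid.

Mid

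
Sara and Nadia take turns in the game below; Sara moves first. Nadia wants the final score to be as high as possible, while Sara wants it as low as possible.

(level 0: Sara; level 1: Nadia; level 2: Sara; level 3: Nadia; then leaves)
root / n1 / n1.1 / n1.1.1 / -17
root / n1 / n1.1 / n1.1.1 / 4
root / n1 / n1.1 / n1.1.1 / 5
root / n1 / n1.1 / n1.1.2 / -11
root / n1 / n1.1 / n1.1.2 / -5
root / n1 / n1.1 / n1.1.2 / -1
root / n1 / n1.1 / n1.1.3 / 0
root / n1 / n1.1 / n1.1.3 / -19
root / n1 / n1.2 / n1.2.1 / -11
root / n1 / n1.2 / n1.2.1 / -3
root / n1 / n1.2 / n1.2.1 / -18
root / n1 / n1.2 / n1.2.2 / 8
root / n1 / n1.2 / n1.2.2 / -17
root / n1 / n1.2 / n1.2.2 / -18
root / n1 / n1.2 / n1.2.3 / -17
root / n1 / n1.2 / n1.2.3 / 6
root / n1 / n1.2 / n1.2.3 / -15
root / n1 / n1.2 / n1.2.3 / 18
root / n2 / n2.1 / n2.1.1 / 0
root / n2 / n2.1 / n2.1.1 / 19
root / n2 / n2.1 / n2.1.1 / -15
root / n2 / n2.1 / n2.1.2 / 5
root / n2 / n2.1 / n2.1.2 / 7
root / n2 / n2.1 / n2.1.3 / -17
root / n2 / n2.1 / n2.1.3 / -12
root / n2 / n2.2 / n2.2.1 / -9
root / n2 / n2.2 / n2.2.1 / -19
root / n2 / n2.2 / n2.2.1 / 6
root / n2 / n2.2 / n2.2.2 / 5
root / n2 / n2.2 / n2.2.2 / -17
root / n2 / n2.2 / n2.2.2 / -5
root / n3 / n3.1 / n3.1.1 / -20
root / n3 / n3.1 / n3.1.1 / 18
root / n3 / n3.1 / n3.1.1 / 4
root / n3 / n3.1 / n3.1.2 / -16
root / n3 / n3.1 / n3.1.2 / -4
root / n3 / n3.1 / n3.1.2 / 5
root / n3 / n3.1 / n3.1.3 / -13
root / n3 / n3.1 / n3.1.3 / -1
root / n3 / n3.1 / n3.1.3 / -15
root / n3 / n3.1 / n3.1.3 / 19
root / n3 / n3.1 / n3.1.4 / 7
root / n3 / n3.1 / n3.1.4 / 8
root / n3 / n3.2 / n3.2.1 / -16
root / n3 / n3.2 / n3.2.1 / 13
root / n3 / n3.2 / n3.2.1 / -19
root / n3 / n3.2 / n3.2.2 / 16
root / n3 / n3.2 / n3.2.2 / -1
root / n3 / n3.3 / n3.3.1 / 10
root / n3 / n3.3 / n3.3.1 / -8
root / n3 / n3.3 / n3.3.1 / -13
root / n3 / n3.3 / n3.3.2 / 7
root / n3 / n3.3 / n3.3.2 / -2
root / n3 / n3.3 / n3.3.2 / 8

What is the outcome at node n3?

13

n3.1.1 (Nadia): max(-20, 18, 4) = 18
n3.1.2 (Nadia): max(-16, -4, 5) = 5
n3.1.3 (Nadia): max(-13, -1, -15, 19) = 19
n3.1.4 (Nadia): max(7, 8) = 8
n3.1 (Sara): min(18, 5, 19, 8) = 5
n3.2.1 (Nadia): max(-16, 13, -19) = 13
n3.2.2 (Nadia): max(16, -1) = 16
n3.2 (Sara): min(13, 16) = 13
n3.3.1 (Nadia): max(10, -8, -13) = 10
n3.3.2 (Nadia): max(7, -2, 8) = 8
n3.3 (Sara): min(10, 8) = 8
n3 (Nadia): max(5, 13, 8) = 13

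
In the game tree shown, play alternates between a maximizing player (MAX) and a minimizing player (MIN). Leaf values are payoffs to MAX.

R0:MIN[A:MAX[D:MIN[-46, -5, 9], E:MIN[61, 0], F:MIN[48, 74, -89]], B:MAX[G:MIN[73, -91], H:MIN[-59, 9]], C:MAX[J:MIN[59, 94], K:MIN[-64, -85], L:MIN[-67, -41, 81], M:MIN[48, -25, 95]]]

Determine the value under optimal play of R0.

D (MIN): min(-46, -5, 9) = -46
E (MIN): min(61, 0) = 0
F (MIN): min(48, 74, -89) = -89
A (MAX): max(-46, 0, -89) = 0
G (MIN): min(73, -91) = -91
H (MIN): min(-59, 9) = -59
B (MAX): max(-91, -59) = -59
J (MIN): min(59, 94) = 59
K (MIN): min(-64, -85) = -85
L (MIN): min(-67, -41, 81) = -67
M (MIN): min(48, -25, 95) = -25
C (MAX): max(59, -85, -67, -25) = 59
R0 (MIN): min(0, -59, 59) = -59

-59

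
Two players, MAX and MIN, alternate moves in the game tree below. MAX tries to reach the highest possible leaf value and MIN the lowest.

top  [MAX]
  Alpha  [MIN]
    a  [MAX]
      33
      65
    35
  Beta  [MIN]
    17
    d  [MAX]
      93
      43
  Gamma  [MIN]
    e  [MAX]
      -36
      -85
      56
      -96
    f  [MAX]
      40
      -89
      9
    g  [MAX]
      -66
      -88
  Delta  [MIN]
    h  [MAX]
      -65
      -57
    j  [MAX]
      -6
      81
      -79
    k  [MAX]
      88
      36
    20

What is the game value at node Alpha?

a (MAX): max(33, 65) = 65
Alpha (MIN): min(65, 35) = 35

35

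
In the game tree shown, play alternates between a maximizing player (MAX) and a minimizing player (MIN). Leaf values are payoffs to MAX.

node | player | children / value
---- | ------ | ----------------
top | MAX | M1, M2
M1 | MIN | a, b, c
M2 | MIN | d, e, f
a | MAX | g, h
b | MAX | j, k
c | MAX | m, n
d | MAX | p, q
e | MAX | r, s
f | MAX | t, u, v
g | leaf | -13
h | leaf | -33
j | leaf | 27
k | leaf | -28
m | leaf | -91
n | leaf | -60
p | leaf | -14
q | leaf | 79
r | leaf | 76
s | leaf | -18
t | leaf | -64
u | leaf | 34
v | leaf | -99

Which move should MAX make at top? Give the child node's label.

a (MAX): max(-13, -33) = -13
b (MAX): max(27, -28) = 27
c (MAX): max(-91, -60) = -60
M1 (MIN): min(-13, 27, -60) = -60
d (MAX): max(-14, 79) = 79
e (MAX): max(76, -18) = 76
f (MAX): max(-64, 34, -99) = 34
M2 (MIN): min(79, 76, 34) = 34
top (MAX): max(-60, 34) = 34
MAX at top wants the highest of {M1=-60, M2=34}, so chooses M2.

M2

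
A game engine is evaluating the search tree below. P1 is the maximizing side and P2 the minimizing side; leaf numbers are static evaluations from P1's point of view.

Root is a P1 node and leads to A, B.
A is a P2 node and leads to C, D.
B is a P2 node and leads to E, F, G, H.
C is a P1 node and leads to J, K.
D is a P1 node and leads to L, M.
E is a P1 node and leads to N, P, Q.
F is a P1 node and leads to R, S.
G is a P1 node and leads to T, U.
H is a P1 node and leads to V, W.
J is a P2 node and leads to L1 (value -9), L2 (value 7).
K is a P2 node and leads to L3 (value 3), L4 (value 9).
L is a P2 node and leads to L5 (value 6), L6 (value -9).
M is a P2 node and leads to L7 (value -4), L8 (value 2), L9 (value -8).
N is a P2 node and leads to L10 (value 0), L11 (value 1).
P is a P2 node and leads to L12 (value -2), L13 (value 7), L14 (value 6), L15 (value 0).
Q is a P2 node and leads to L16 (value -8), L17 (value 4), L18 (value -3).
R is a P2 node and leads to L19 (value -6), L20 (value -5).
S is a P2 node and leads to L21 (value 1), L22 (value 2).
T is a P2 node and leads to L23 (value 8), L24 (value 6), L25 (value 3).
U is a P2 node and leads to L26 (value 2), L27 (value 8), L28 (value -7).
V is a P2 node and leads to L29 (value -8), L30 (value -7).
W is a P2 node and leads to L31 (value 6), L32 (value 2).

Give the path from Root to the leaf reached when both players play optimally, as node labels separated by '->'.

Root -> B -> E -> N -> L10

J (P2): min(-9, 7) = -9
K (P2): min(3, 9) = 3
C (P1): max(-9, 3) = 3
L (P2): min(6, -9) = -9
M (P2): min(-4, 2, -8) = -8
D (P1): max(-9, -8) = -8
A (P2): min(3, -8) = -8
N (P2): min(0, 1) = 0
P (P2): min(-2, 7, 6, 0) = -2
Q (P2): min(-8, 4, -3) = -8
E (P1): max(0, -2, -8) = 0
R (P2): min(-6, -5) = -6
S (P2): min(1, 2) = 1
F (P1): max(-6, 1) = 1
T (P2): min(8, 6, 3) = 3
U (P2): min(2, 8, -7) = -7
G (P1): max(3, -7) = 3
V (P2): min(-8, -7) = -8
W (P2): min(6, 2) = 2
H (P1): max(-8, 2) = 2
B (P2): min(0, 1, 3, 2) = 0
Root (P1): max(-8, 0) = 0
At Root, P1 picks B (highest: 0).
At B, P2 picks E (lowest: 0).
At E, P1 picks N (highest: 0).
At N, P2 picks L10 (lowest: 0).
Terminal value 0.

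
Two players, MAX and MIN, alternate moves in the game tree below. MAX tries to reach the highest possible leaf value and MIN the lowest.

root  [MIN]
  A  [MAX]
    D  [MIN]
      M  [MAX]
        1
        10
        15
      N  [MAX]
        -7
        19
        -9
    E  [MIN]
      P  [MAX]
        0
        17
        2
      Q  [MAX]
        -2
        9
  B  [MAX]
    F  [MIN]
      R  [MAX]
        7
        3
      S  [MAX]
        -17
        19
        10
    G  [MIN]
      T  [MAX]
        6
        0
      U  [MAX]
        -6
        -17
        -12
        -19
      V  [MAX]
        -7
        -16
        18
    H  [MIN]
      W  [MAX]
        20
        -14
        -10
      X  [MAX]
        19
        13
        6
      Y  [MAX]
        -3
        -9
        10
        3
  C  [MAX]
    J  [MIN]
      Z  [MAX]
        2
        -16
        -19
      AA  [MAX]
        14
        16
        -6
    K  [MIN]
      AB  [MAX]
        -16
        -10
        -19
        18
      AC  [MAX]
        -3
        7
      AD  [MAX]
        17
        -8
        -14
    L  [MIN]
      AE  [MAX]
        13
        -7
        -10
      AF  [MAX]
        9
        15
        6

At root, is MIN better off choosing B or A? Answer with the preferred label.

R (MAX): max(7, 3) = 7
S (MAX): max(-17, 19, 10) = 19
F (MIN): min(7, 19) = 7
T (MAX): max(6, 0) = 6
U (MAX): max(-6, -17, -12, -19) = -6
V (MAX): max(-7, -16, 18) = 18
G (MIN): min(6, -6, 18) = -6
W (MAX): max(20, -14, -10) = 20
X (MAX): max(19, 13, 6) = 19
Y (MAX): max(-3, -9, 10, 3) = 10
H (MIN): min(20, 19, 10) = 10
B (MAX): max(7, -6, 10) = 10
M (MAX): max(1, 10, 15) = 15
N (MAX): max(-7, 19, -9) = 19
D (MIN): min(15, 19) = 15
P (MAX): max(0, 17, 2) = 17
Q (MAX): max(-2, 9) = 9
E (MIN): min(17, 9) = 9
A (MAX): max(15, 9) = 15
MIN prefers the lower value; B=10, A=15. B is better since 10 < 15.

B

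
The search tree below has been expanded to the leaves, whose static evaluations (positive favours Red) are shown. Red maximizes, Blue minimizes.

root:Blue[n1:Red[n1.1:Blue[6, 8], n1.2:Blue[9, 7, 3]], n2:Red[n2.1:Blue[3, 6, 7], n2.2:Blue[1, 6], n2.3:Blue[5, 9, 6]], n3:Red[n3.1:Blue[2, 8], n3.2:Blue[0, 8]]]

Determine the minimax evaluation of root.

n1.1 (Blue): min(6, 8) = 6
n1.2 (Blue): min(9, 7, 3) = 3
n1 (Red): max(6, 3) = 6
n2.1 (Blue): min(3, 6, 7) = 3
n2.2 (Blue): min(1, 6) = 1
n2.3 (Blue): min(5, 9, 6) = 5
n2 (Red): max(3, 1, 5) = 5
n3.1 (Blue): min(2, 8) = 2
n3.2 (Blue): min(0, 8) = 0
n3 (Red): max(2, 0) = 2
root (Blue): min(6, 5, 2) = 2

2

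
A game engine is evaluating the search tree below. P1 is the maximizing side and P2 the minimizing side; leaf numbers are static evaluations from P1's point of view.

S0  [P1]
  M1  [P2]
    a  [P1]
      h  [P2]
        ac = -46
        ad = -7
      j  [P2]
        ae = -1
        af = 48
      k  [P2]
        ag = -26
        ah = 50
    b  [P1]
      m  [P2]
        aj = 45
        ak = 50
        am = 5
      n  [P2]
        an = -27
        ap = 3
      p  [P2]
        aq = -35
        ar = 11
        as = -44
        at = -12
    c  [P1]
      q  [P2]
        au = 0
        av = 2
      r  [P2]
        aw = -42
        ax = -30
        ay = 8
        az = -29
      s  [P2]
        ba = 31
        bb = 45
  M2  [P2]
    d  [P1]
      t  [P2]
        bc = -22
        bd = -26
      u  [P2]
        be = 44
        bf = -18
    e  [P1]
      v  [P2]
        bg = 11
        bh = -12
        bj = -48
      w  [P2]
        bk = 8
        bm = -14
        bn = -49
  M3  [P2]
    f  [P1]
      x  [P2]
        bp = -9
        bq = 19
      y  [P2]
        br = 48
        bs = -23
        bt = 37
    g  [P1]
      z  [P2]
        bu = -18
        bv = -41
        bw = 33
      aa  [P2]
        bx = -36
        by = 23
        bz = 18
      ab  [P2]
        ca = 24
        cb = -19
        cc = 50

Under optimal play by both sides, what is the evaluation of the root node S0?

-1

h (P2): min(-46, -7) = -46
j (P2): min(-1, 48) = -1
k (P2): min(-26, 50) = -26
a (P1): max(-46, -1, -26) = -1
m (P2): min(45, 50, 5) = 5
n (P2): min(-27, 3) = -27
p (P2): min(-35, 11, -44, -12) = -44
b (P1): max(5, -27, -44) = 5
q (P2): min(0, 2) = 0
r (P2): min(-42, -30, 8, -29) = -42
s (P2): min(31, 45) = 31
c (P1): max(0, -42, 31) = 31
M1 (P2): min(-1, 5, 31) = -1
t (P2): min(-22, -26) = -26
u (P2): min(44, -18) = -18
d (P1): max(-26, -18) = -18
v (P2): min(11, -12, -48) = -48
w (P2): min(8, -14, -49) = -49
e (P1): max(-48, -49) = -48
M2 (P2): min(-18, -48) = -48
x (P2): min(-9, 19) = -9
y (P2): min(48, -23, 37) = -23
f (P1): max(-9, -23) = -9
z (P2): min(-18, -41, 33) = -41
aa (P2): min(-36, 23, 18) = -36
ab (P2): min(24, -19, 50) = -19
g (P1): max(-41, -36, -19) = -19
M3 (P2): min(-9, -19) = -19
S0 (P1): max(-1, -48, -19) = -1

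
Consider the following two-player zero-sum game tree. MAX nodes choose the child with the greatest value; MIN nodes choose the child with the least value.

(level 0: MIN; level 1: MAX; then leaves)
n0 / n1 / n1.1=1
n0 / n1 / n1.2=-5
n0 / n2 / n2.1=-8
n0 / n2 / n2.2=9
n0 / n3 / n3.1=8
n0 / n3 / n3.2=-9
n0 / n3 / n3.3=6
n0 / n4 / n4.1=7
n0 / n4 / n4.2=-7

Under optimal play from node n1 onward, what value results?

1

n1 (MAX): max(1, -5) = 1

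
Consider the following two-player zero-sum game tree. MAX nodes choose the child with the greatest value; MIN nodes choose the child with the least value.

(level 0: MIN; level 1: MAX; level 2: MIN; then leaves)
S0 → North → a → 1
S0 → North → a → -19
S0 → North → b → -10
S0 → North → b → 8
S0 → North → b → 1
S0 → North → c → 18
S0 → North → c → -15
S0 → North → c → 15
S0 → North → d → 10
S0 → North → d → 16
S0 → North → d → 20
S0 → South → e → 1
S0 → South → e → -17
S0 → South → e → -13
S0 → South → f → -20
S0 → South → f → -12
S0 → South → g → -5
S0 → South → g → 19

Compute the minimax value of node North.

10

a (MIN): min(1, -19) = -19
b (MIN): min(-10, 8, 1) = -10
c (MIN): min(18, -15, 15) = -15
d (MIN): min(10, 16, 20) = 10
North (MAX): max(-19, -10, -15, 10) = 10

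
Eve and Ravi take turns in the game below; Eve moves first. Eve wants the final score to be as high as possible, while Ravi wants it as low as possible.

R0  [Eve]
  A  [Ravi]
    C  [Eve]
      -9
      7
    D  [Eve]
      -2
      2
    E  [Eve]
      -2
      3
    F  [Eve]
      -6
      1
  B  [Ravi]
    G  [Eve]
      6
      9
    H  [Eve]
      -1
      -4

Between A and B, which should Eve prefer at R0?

C (Eve): max(-9, 7) = 7
D (Eve): max(-2, 2) = 2
E (Eve): max(-2, 3) = 3
F (Eve): max(-6, 1) = 1
A (Ravi): min(7, 2, 3, 1) = 1
G (Eve): max(6, 9) = 9
H (Eve): max(-1, -4) = -1
B (Ravi): min(9, -1) = -1
Eve prefers the higher value; A=1, B=-1. A is better since 1 > -1.

A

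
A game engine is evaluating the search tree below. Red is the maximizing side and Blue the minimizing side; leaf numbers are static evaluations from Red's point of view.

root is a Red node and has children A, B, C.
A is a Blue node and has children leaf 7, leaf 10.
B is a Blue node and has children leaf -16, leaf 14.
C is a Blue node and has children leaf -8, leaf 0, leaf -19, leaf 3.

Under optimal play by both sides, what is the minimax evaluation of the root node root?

A (Blue): min(7, 10) = 7
B (Blue): min(-16, 14) = -16
C (Blue): min(-8, 0, -19, 3) = -19
root (Red): max(7, -16, -19) = 7

7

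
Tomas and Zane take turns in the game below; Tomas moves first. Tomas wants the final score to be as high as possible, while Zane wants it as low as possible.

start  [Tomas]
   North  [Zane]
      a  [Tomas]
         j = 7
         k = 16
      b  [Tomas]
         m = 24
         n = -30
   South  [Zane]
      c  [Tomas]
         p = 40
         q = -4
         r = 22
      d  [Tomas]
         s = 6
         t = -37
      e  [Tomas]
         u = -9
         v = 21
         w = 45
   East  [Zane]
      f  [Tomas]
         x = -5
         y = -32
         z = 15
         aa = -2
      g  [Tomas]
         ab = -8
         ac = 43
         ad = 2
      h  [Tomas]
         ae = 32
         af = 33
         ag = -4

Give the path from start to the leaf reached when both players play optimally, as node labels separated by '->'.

start -> North -> a -> k

a (Tomas): max(7, 16) = 16
b (Tomas): max(24, -30) = 24
North (Zane): min(16, 24) = 16
c (Tomas): max(40, -4, 22) = 40
d (Tomas): max(6, -37) = 6
e (Tomas): max(-9, 21, 45) = 45
South (Zane): min(40, 6, 45) = 6
f (Tomas): max(-5, -32, 15, -2) = 15
g (Tomas): max(-8, 43, 2) = 43
h (Tomas): max(32, 33, -4) = 33
East (Zane): min(15, 43, 33) = 15
start (Tomas): max(16, 6, 15) = 16
At start, Tomas picks North (highest: 16).
At North, Zane picks a (lowest: 16).
At a, Tomas picks k (highest: 16).
Terminal value 16.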